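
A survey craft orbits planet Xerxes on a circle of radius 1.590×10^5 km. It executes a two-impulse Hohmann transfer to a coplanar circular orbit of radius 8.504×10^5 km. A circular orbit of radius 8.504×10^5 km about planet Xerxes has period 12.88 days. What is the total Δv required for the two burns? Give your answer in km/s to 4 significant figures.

From Kepler's third law T² = 4π²r³/μ at r = 8.504×10^5 km, T = 12.88 days = 12.88 × 86400 s = 1.112832×10^6 s: μ = 4π²r³/T² = 1.96052×10^7 km³/s².
Transfer-ellipse semi-major axis a_t = (r₁ + r₂)/2 = (1.590×10^5 + 8.504×10^5)/2 = 5.047×10^5 km.
At r₁ the circular-orbit speed is v₁ = √(μ/r₁) = 11.10 km/s.
On the transfer ellipse at r₁, v² = μ(2/r − 1/a) gives v_p = √[μ(2/r₁ − 1/a_t)] = 14.41 km/s.
First burn Δv₁ = |v_p − v₁| = 3.310 km/s.
At r₂, v₂ = √(μ/r₂) = 4.801 km/s.
Transfer-orbit speed at r₂: v_a = √[μ(2/r₂ − 1/a_t)] = 2.695 km/s.
Second burn Δv₂ = |v₂ − v_a| = 2.106 km/s.
Δv = Δv₁ + Δv₂ = 3.310 + 2.106 = 5.416 km/s.

Δv = 5.416 km/s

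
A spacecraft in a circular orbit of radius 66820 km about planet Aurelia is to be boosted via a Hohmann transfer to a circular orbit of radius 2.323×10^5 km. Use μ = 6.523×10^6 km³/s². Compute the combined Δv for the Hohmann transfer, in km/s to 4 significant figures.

Δv = 4.190 km/s

The Hohmann ellipse has a_t = (r₁ + r₂)/2 = 1.4956×10^5 km.
At r₁ the circular-orbit speed is v₁ = √(μ/r₁) = 9.88031 km/s.
On the transfer ellipse at r₁, v² = μ(2/r − 1/a) gives v_p = √[μ(2/r₁ − 1/a_t)] = 12.3137 km/s.
First burn Δv₁ = |v_p − v₁| = 2.433 km/s.
At r₂, v₂ = √(μ/r₂) = 5.299 km/s.
Transfer-orbit speed at r₂: v_a = √[μ(2/r₂ − 1/a_t)] = 3.542 km/s.
Second burn Δv₂ = |v₂ − v_a| = 1.757 km/s.
Δv = Δv₁ + Δv₂ = 2.433 + 1.757 = 4.190 km/s.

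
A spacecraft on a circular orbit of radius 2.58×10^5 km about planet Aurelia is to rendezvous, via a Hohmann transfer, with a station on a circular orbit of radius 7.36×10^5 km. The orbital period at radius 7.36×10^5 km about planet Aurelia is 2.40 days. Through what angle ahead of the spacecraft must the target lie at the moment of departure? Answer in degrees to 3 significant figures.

φ = 80.1°

From Kepler's third law T² = 4π²r³/μ at r = 7.36×10^5 km, T = 2.40 days = 2.40 × 86400 s = 2.0736×10^5 s: μ = 4π²r³/T² = 3.66052×10^8 km³/s².
Semi-major axis of the transfer orbit: a_t = (2.580×10^5 + 7.360×10^5)/2 = 4.970×10^5 km.
The half-period of the transfer ellipse is t = π√(a_t³/μ) = 57532 s.
The target's mean motion on its circular orbit is ω₂ = √(μ/r₂³) = 3.0301×10^-5 rad/s.
Angle swept by the target during transfer: ω₂·t = 1.7433 rad = 99.88°.
The spacecraft traverses 180° on the transfer ellipse, so the target must lead by 180° − 99.88° = 80.1°.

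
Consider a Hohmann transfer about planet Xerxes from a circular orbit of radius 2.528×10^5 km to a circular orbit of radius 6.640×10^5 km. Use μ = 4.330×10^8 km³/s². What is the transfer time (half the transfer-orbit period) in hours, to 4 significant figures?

Transfer-ellipse semi-major axis a_t = (r₁ + r₂)/2 = (2.528×10^5 + 6.640×10^5)/2 = 4.584×10^5 km.
Half the transfer-orbit period gives t = π√(a_t³/μ) = 46860 s.
Converting: 46860 s ÷ 3600 s/hour = 13.02 hours.

t = 13.02 hours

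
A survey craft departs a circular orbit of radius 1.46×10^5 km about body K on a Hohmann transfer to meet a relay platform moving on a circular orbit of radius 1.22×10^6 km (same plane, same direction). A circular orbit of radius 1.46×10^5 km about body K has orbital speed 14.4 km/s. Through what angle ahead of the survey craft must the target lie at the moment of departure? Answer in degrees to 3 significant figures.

φ = 105°

From the circular-orbit relation v² = μ/r at r = 1.46×10^5 km: μ = v²r = (14.4)² × 1.46×10^5 = 3.02746×10^7 km³/s².
Transfer-ellipse semi-major axis a_t = (r₁ + r₂)/2 = (1.460×10^5 + 1.220×10^6)/2 = 6.830×10^5 km.
The half-period of the transfer ellipse is t = π√(a_t³/μ) = 3.223×10^5 s.
The target's mean motion on its circular orbit is ω₂ = √(μ/r₂³) = 4.083×10^-6 rad/s.
Angle swept by the target during transfer: ω₂·t = 1.316 rad = 75.40°.
The survey craft traverses 180° on the transfer ellipse, so the target must lead by 180° − 75.40° = 105°.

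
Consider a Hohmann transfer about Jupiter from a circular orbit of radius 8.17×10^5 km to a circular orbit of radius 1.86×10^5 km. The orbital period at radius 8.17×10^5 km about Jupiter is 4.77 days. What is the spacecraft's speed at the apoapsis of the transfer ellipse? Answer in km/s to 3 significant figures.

From Kepler's third law T² = 4π²r³/μ at r = 8.17×10^5 km, T = 4.77 days = 4.77 × 86400 s = 4.12128×10^5 s: μ = 4π²r³/T² = 1.26754×10^8 km³/s².
Transfer-ellipse semi-major axis a_t = (r₁ + r₂)/2 = (8.170×10^5 + 1.860×10^5)/2 = 5.015×10^5 km.
The apoapsis of the transfer ellipse is at r = 8.170×10^5 km.
Applying v² = μ(2/r − 1/a_t): v = 7.586 km/s.

v = 7.59 km/s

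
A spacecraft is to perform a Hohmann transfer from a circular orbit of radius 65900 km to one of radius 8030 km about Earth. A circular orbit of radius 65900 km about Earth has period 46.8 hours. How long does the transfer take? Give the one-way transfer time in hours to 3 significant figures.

t = 9.83 hours

From Kepler's third law T² = 4π²r³/μ at r = 65900 km, T = 46.8 hours = 46.8 × 3600 s = 1.6848×10^5 s: μ = 4π²r³/T² = 3.98033×10^5 km³/s².
Transfer-ellipse semi-major axis a_t = (r₁ + r₂)/2 = (65900 + 8030)/2 = 36965 km.
By Kepler's third law the transfer-orbit period is T = 2π√(a_t³/μ), so t = T/2 = 35390 s.
Converting: 35390 s ÷ 3600 s/hour = 9.83 hours.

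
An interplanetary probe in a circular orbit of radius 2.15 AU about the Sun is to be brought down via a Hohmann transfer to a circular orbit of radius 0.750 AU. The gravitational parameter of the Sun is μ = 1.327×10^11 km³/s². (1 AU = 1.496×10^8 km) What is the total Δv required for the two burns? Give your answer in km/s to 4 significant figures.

In km: r₁ = 2.15 × 1.496×10^8 = 3.2164×10^8 km; r₂ = 0.750 × 1.496×10^8 = 1.122×10^8 km.
Transfer-ellipse semi-major axis a_t = (r₁ + r₂)/2 = (3.2164×10^8 + 1.122×10^8)/2 = 2.1692×10^8 km.
Circular speed at r₁: v₁ = √(μ/r₁) = √(1.327×10^11/3.2164×10^8) = 20.312 km/s.
On the transfer ellipse at r₁, vis-viva equation gives v_a = √[μ(2/r₁ − 1/a_t)] = 14.608 km/s.
First burn Δv₁ = |v_a − v₁| = 5.704 km/s.
At r₂, v₂ = √(μ/r₂) = 34.391 km/s.
Transfer-orbit speed at r₂: v_p = √[μ(2/r₂ − 1/a_t)] = 41.877 km/s.
Second burn Δv₂ = |v₂ − v_p| = 7.486 km/s.
Δv = Δv₁ + Δv₂ = 5.704 + 7.486 = 13.19 km/s.

Δv = 13.19 km/s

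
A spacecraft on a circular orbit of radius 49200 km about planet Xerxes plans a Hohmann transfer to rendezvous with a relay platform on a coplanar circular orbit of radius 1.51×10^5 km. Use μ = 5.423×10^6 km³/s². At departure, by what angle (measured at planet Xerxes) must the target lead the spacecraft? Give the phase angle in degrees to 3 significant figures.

Semi-major axis of the transfer orbit: a_t = (49200 + 1.510×10^5)/2 = 1.001×10^5 km.
The half-period of the transfer ellipse is t = π√(a_t³/μ) = 42724.91 s.
The target's mean motion on its circular orbit is ω₂ = √(μ/r₂³) = 3.968756×10^-5 rad/s.
Angle swept by the target during transfer: ω₂·t = 1.695647 rad = 97.153°.
The spacecraft traverses 180° on the transfer ellipse, so the target must lead by 180° − 97.153° = 82.8°.

φ = 82.8°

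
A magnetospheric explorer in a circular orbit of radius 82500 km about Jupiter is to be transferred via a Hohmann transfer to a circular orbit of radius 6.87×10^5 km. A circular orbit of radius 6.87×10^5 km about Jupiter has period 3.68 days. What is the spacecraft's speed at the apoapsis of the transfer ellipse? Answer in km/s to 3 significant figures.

v = 6.29 km/s

From Kepler's third law T² = 4π²r³/μ at r = 6.87×10^5 km, T = 3.68 days = 3.68 × 86400 s = 3.17952×10^5 s: μ = 4π²r³/T² = 1.26621×10^8 km³/s².
Transfer-ellipse semi-major axis a_t = (r₁ + r₂)/2 = (82500 + 6.870×10^5)/2 = 3.8475×10^5 km.
The apoapsis of the transfer ellipse is at r = 6.870×10^5 km.
Vis-viva: v = √[μ(2/r − 1/a_t)] = √[1.26621×10^8 × (2/6.870×10^5 − 1/3.8475×10^5)] = 6.287 km/s.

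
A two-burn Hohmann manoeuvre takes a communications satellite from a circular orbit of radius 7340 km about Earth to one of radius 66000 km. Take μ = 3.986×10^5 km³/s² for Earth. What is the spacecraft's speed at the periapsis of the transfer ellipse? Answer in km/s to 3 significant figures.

The Hohmann ellipse has a_t = (r₁ + r₂)/2 = 36670 km.
At periapsis, r = 7340 km.
Applying v² = μ(2/r − 1/a_t): v = 9.886 km/s.

v = 9.89 km/s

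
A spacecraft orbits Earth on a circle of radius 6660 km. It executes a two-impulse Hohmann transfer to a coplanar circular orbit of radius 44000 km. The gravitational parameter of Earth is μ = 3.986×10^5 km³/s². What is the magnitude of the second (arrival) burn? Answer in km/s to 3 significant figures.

Semi-major axis of the transfer orbit: a_t = (6660 + 44000)/2 = 25330 km.
Circular speed at r = 44000 km: v_c = √(μ/r) = 3.00983 km/s.
Vis-viva on the transfer ellipse at r = 44000 km gives v_t = √[μ(2/r − 1/a_t)] = 1.54334 km/s.
Δv₂ = |v_t − v_c| = |1.54334 − 3.00983| = 1.466 km/s.

Δv₂ = 1.47 km/s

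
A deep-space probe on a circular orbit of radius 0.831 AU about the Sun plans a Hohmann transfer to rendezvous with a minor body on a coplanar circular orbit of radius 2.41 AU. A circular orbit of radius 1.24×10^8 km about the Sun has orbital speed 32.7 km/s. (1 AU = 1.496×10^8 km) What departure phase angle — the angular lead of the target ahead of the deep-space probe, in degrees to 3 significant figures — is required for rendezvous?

φ = 80.8°

From the circular-orbit relation v² = μ/r at r = 1.24×10^8 km: μ = v²r = (32.7)² × 1.24×10^8 = 1.32592×10^11 km³/s².
In km: r₁ = 0.831 × 1.496×10^8 = 1.243176×10^8 km; r₂ = 2.41 × 1.496×10^8 = 3.60536×10^8 km.
Transfer-ellipse semi-major axis a_t = (r₁ + r₂)/2 = (1.243176×10^8 + 3.60536×10^8)/2 = 2.424268×10^8 km.
Transfer time t = π√(a_t³/μ) = 3.2566×10^7 s.
Target angular speed ω₂ = √(μ/r₂³) = 5.3191×10^-8 rad/s.
Angle swept by the target during transfer: ω₂·t = 1.7322 rad = 99.248°.
Arrival is 180° from departure on the ellipse, so φ = 180° − 99.248° = 80.8°.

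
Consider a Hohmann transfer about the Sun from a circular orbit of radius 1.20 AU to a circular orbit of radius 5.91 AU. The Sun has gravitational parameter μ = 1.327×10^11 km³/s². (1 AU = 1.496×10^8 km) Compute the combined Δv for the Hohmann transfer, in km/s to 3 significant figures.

Δv = 13.0 km/s

In km: r₁ = 1.20 × 1.496×10^8 = 1.7952×10^8 km; r₂ = 5.91 × 1.496×10^8 = 8.84136×10^8 km.
Transfer-ellipse semi-major axis a_t = (r₁ + r₂)/2 = (1.7952×10^8 + 8.84136×10^8)/2 = 5.31828×10^8 km.
Circular speed at r₁: v₁ = √(μ/r₁) = √(1.327×10^11/1.7952×10^8) = 27.188 km/s.
On the transfer ellipse at r₁, vis-viva gives v_p = √[μ(2/r₁ − 1/a_t)] = 35.055 km/s.
First burn Δv₁ = |v_p − v₁| = 7.867 km/s.
Circular speed at r₂: v₂ = √(μ/r₂) = 12.251 km/s.
Transfer-orbit speed at r₂: v_a = √[μ(2/r₂ − 1/a_t)] = 7.1178 km/s.
Second burn Δv₂ = |v₂ − v_a| = 5.133 km/s.
Total Δv = Δv₁ + Δv₂ = 13.00 km/s.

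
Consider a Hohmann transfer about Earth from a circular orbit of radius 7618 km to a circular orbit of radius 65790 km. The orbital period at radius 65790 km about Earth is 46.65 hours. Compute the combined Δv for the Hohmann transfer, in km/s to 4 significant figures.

From Kepler's third law T² = 4π²r³/μ at r = 65790 km, T = 46.65 hours = 46.65 × 3600 s = 1.6794×10^5 s: μ = 4π²r³/T² = 3.98594×10^5 km³/s².
Semi-major axis of the transfer orbit: a_t = (7618 + 65790)/2 = 36704 km.
Circular speed at r₁: v₁ = √(μ/r₁) = √(3.98594×10^5/7618) = 7.233 km/s.
On the transfer ellipse at r₁, vis-viva gives v_p = √[μ(2/r₁ − 1/a_t)] = 9.684 km/s.
First burn Δv₁ = |v_p − v₁| = 2.451 km/s.
At r₂, v₂ = √(μ/r₂) = 2.461 km/s.
Transfer-orbit speed at r₂: v_a = √[μ(2/r₂ − 1/a_t)] = 1.121 km/s.
Second burn Δv₂ = |v₂ − v_a| = 1.340 km/s.
Total Δv = Δv₁ + Δv₂ = 3.791 km/s.

Δv = 3.791 km/s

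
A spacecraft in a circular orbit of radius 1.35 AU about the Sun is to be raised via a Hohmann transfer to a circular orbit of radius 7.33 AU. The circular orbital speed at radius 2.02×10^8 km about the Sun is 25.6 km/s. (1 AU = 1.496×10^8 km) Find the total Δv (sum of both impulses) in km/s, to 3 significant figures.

Δv = 12.5 km/s

From the circular-orbit relation v² = μ/r at r = 2.02×10^8 km: μ = v²r = (25.6)² × 2.02×10^8 = 1.32383×10^11 km³/s².
In km: r₁ = 1.35 × 1.496×10^8 = 2.0196×10^8 km; r₂ = 7.33 × 1.496×10^8 = 1.096568×10^9 km.
Transfer-ellipse semi-major axis a_t = (r₁ + r₂)/2 = (2.0196×10^8 + 1.096568×10^9)/2 = 6.49264×10^8 km.
Circular speed at r₁: v₁ = √(μ/r₁) = √(1.32383×10^11/2.0196×10^8) = 25.60 km/s.
On the transfer ellipse at r₁, vis-viva equation gives v_p = √[μ(2/r₁ − 1/a_t)] = 33.27 km/s.
First burn Δv₁ = |v_p − v₁| = 7.670 km/s.
At r₂, v₂ = √(μ/r₂) = 10.987 km/s.
Transfer-orbit speed at r₂: v_a = √[μ(2/r₂ − 1/a_t)] = 6.1280 km/s.
Second burn Δv₂ = |v₂ − v_a| = 4.859 km/s.
Δv = Δv₁ + Δv₂ = 7.670 + 4.859 = 12.53 km/s.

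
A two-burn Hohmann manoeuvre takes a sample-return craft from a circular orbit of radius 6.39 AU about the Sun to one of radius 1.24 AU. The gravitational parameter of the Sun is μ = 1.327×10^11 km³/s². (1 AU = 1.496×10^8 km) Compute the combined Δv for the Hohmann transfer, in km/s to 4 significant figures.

Δv = 12.93 km/s

In km: r₁ = 6.39 × 1.496×10^8 = 9.55944×10^8 km; r₂ = 1.24 × 1.496×10^8 = 1.85504×10^8 km.
Semi-major axis of the transfer orbit: a_t = (9.55944×10^8 + 1.85504×10^8)/2 = 5.70724×10^8 km.
Circular speed at r₁: v₁ = √(μ/r₁) = √(1.327×10^11/9.55944×10^8) = 11.782 km/s.
Transfer-orbit speed at r₁ (vis-viva equation): v_a = √[μ(2/r₁ − 1/a_t)] = 6.7171 km/s.
First burn Δv₁ = |v_a − v₁| = 5.065 km/s.
Circular speed at r₂: v₂ = √(μ/r₂) = 26.746 km/s.
Transfer-orbit speed at r₂: v_p = √[μ(2/r₂ − 1/a_t)] = 34.615 km/s.
Second burn Δv₂ = |v₂ − v_p| = 7.869 km/s.
Δv = Δv₁ + Δv₂ = 5.065 + 7.869 = 12.93 km/s.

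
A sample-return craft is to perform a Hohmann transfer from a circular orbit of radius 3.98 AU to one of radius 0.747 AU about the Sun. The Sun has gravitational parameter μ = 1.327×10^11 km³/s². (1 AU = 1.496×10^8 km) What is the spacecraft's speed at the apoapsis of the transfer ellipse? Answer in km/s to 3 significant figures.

v = 8.39 km/s

In km: r₁ = 3.98 × 1.496×10^8 = 5.95408×10^8 km; r₂ = 0.747 × 1.496×10^8 = 1.117512×10^8 km.
Transfer-ellipse semi-major axis a_t = (r₁ + r₂)/2 = (5.95408×10^8 + 1.117512×10^8)/2 = 3.535796×10^8 km.
At apoapsis, r = 5.95408×10^8 km.
Vis-viva: v = √[μ(2/r − 1/a_t)] = √[1.327×10^11 × (2/5.95408×10^8 − 1/3.535796×10^8)] = 8.393 km/s.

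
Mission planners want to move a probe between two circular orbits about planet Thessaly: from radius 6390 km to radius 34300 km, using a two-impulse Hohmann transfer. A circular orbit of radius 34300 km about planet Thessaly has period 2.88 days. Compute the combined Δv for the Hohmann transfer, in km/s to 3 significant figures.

Δv = 0.980 km/s

From Kepler's third law T² = 4π²r³/μ at r = 34300 km, T = 2.88 days = 2.88 × 86400 s = 2.48832×10^5 s: μ = 4π²r³/T² = 25729.4 km³/s².
Semi-major axis of the transfer orbit: a_t = (6390 + 34300)/2 = 20345 km.
Circular speed at r₁: v₁ = √(μ/r₁) = √(25729.4/6390) = 2.0066 km/s.
Transfer-orbit speed at r₁ (v² = μ(2/r − 1/a)): v_p = √[μ(2/r₁ − 1/a_t)] = 2.6054 km/s.
First burn Δv₁ = |v_p − v₁| = 0.5988 km/s.
At r₂, v₂ = √(μ/r₂) = 0.8661 km/s.
Transfer-orbit speed at r₂: v_a = √[μ(2/r₂ − 1/a_t)] = 0.4854 km/s.
Second burn Δv₂ = |v₂ − v_a| = 0.3807 km/s.
Total Δv = Δv₁ + Δv₂ = 0.9795 km/s.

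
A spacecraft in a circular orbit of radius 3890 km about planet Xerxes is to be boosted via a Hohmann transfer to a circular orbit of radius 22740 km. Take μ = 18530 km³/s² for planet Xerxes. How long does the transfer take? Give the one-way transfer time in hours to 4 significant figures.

t = 9.850 hours

Transfer-ellipse semi-major axis a_t = (r₁ + r₂)/2 = (3890 + 22740)/2 = 13315 km.
By Kepler's third law the transfer-orbit period is T = 2π√(a_t³/μ), so t = T/2 = 35460 s.
Converting: 35460 s ÷ 3600 s/hour = 9.850 hours.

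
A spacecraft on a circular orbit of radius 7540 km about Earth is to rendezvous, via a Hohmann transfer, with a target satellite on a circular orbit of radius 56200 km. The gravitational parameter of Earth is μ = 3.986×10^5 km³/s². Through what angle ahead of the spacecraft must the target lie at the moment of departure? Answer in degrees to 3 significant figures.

The Hohmann ellipse has a_t = (r₁ + r₂)/2 = 31870 km.
The half-period of the transfer ellipse is t = π√(a_t³/μ) = 28310 s.
Target angular speed ω₂ = √(μ/r₂³) = 4.739×10^-5 rad/s.
Angle swept by the target during transfer: ω₂·t = 1.3416 rad = 76.87°.
The spacecraft traverses 180° on the transfer ellipse, so the target must lead by 180° − 76.87° = 103°.

φ = 103°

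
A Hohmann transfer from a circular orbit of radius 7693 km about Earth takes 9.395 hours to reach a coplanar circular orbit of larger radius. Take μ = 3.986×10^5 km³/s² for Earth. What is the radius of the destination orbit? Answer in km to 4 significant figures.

Transfer time t = 9.395 hours = 33822 s, and t = π√(a_t³/μ).
So a_t = (μ t²/π²)^(1/3) = (3.986×10^5 × (33822)² / π²)^(1/3) = 35882 km.
Since a_t = (r₁ + r₂)/2, r₂ = 2a_t − r₁ = 2×35882 − 7693 = 64071 km.

r₂ = 64070 km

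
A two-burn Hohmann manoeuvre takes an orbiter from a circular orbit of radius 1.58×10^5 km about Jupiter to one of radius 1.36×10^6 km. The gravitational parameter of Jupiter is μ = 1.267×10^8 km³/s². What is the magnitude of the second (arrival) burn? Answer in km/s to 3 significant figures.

The Hohmann ellipse has a_t = (r₁ + r₂)/2 = 7.590×10^5 km.
Circular speed at r = 1.360×10^6 km: v_c = √(μ/r) = 9.652 km/s.
Transfer-orbit speed at the same r (vis-viva, a = a_t): v_t = √[μ(2/r − 1/a_t)] = 4.404 km/s.
Δv₂ = |v_t − v_c| = |4.404 − 9.652| = 5.248 km/s.

Δv₂ = 5.25 km/s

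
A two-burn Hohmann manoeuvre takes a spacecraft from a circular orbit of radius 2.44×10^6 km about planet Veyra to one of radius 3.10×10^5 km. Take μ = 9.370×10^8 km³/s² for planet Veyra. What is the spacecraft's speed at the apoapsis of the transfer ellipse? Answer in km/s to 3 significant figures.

v = 9.30 km/s

Transfer-ellipse semi-major axis a_t = (r₁ + r₂)/2 = (2.440×10^6 + 3.100×10^5)/2 = 1.375×10^6 km.
The apoapsis of the transfer ellipse is at r = 2.440×10^6 km.
Applying v² = μ(2/r − 1/a_t): v = 9.305 km/s.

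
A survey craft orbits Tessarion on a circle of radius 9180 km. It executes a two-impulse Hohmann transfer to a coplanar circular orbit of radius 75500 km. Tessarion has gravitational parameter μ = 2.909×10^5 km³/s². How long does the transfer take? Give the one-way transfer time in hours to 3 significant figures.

Semi-major axis of the transfer orbit: a_t = (9180 + 75500)/2 = 42340 km.
Transfer time t = π√(a_t³/μ) = π√((42340)³ / 2.909×10^5) = 50750 s.
Converting: 50750 s ÷ 3600 s/hour = 14.1 hours.

t = 14.1 hours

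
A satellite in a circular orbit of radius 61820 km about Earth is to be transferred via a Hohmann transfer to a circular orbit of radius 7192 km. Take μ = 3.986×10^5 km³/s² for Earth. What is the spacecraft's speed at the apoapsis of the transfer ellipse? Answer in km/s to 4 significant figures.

v = 1.159 km/s

Transfer-ellipse semi-major axis a_t = (r₁ + r₂)/2 = (61820 + 7192)/2 = 34506 km.
At apoapsis, r = 61820 km.
Vis-viva: v = √[μ(2/r − 1/a_t)] = √[3.986×10^5 × (2/61820 − 1/34506)] = 1.159 km/s.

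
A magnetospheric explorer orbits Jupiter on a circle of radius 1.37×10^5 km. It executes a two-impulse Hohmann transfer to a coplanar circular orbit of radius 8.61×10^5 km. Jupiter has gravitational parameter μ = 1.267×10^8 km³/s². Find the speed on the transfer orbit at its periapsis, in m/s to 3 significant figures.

Semi-major axis of the transfer orbit: a_t = (1.370×10^5 + 8.610×10^5)/2 = 4.990×10^5 km.
The periapsis of the transfer ellipse is at r = 1.370×10^5 km.
Vis-viva: v = √[μ(2/r − 1/a_t)] = √[1.267×10^8 × (2/1.370×10^5 − 1/4.990×10^5)] = 39.95 km/s.

v = 39900 m/s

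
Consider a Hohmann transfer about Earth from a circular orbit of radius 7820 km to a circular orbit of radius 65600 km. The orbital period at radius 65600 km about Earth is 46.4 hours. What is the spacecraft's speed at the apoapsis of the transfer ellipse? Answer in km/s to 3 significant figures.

From Kepler's third law T² = 4π²r³/μ at r = 65600 km, T = 46.4 hours = 46.4 × 3600 s = 1.6704×10^5 s: μ = 4π²r³/T² = 3.99420×10^5 km³/s².
The Hohmann ellipse has a_t = (r₁ + r₂)/2 = 36710 km.
At apoapsis, r = 65600 km.
Applying v² = μ(2/r − 1/a_t): v = 1.139 km/s.

v = 1.14 km/s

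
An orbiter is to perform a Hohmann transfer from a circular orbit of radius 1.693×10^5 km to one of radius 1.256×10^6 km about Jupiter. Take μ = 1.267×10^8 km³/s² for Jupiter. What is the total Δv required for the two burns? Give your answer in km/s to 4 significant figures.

Semi-major axis of the transfer orbit: a_t = (1.693×10^5 + 1.256×10^6)/2 = 7.1265×10^5 km.
At r₁ the circular-orbit speed is v₁ = √(μ/r₁) = 27.3565 km/s.
Transfer-orbit speed at r₁ (vis-viva equation): v_p = √[μ(2/r₁ − 1/a_t)] = 36.3175 km/s.
First burn Δv₁ = |v_p − v₁| = 8.961 km/s.
Circular speed at r₂: v₂ = √(μ/r₂) = 10.0437 km/s.
Transfer-orbit speed at r₂: v_a = √[μ(2/r₂ − 1/a_t)] = 4.89535 km/s.
Second burn Δv₂ = |v₂ − v_a| = 5.148 km/s.
Δv = Δv₁ + Δv₂ = 8.961 + 5.148 = 14.11 km/s.

Δv = 14.11 km/s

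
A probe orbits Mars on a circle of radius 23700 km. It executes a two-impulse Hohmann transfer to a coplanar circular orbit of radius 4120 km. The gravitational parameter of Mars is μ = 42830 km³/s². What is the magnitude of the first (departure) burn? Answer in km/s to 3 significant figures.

The Hohmann ellipse has a_t = (r₁ + r₂)/2 = 13910 km.
Circular speed at r = 23700 km: v_c = √(μ/r) = 1.3443 km/s.
Transfer-orbit speed at the same r (vis-viva, a = a_t): v_t = √[μ(2/r − 1/a_t)] = 0.73162 km/s.
Δv₁ = |v_t − v_c| = |0.73162 − 1.3443| = 0.6127 km/s.

Δv₁ = 0.613 km/s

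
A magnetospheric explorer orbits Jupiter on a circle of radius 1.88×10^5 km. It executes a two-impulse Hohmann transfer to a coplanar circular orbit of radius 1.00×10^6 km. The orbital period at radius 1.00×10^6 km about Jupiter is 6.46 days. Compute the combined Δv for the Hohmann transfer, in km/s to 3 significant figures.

Δv = 12.6 km/s

From Kepler's third law T² = 4π²r³/μ at r = 1.00×10^6 km, T = 6.46 days = 6.46 × 86400 s = 5.58144×10^5 s: μ = 4π²r³/T² = 1.26726×10^8 km³/s².
Transfer-ellipse semi-major axis a_t = (r₁ + r₂)/2 = (1.880×10^5 + 1.000×10^6)/2 = 5.940×10^5 km.
At r₁ the circular-orbit speed is v₁ = √(μ/r₁) = 25.963 km/s.
On the transfer ellipse at r₁, v² = μ(2/r − 1/a) gives v_p = √[μ(2/r₁ − 1/a_t)] = 33.687 km/s.
First burn Δv₁ = |v_p − v₁| = 7.724 km/s.
At r₂, v₂ = √(μ/r₂) = 11.257 km/s.
Transfer-orbit speed at r₂: v_a = √[μ(2/r₂ − 1/a_t)] = 6.3331 km/s.
Second burn Δv₂ = |v₂ − v_a| = 4.924 km/s.
Δv = Δv₁ + Δv₂ = 7.724 + 4.924 = 12.65 km/s.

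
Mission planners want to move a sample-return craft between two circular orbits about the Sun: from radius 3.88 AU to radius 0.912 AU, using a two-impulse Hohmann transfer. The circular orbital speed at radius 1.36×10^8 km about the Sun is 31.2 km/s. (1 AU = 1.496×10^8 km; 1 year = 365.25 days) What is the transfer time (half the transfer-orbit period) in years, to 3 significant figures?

t = 1.86 years

From the circular-orbit relation v² = μ/r at r = 1.36×10^8 km: μ = v²r = (31.2)² × 1.36×10^8 = 1.32388×10^11 km³/s².
In km: r₁ = 3.88 × 1.496×10^8 = 5.80448×10^8 km; r₂ = 0.912 × 1.496×10^8 = 1.364352×10^8 km.
Semi-major axis of the transfer orbit: a_t = (5.80448×10^8 + 1.364352×10^8)/2 = 3.584416×10^8 km.
Transfer time t = π√(a_t³/μ) = π√((3.584416×10^8)³ / 1.32388×10^11) = 5.859×10^7 s.
Converting: 5.859×10^7 s ÷ 3.15576×10^7 s/year (365.25 × 86400) = 1.86 years.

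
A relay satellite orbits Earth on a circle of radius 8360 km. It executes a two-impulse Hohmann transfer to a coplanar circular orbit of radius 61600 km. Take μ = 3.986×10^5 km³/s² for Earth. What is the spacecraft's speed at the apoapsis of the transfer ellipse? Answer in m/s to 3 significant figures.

v = 1240 m/s

Semi-major axis of the transfer orbit: a_t = (8360 + 61600)/2 = 34980 km.
At apoapsis, r = 61600 km.
From the vis-viva equation, v = √[μ(2/r − 1/a_t)] = 1.244 km/s.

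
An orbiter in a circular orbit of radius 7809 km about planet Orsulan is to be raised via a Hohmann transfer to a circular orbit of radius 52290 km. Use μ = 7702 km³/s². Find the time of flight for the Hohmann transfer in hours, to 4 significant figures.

Transfer-ellipse semi-major axis a_t = (r₁ + r₂)/2 = (7809 + 52290)/2 = 30049.5 km.
By Kepler's third law the transfer-orbit period is T = 2π√(a_t³/μ), so t = T/2 = 1.8647×10^5 s.
Converting: 1.8647×10^5 s ÷ 3600 s/hour = 51.80 hours.

t = 51.80 hours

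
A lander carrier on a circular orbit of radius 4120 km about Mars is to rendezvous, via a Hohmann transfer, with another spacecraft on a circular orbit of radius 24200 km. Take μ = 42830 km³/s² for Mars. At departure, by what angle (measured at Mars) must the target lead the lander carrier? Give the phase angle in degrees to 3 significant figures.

Transfer-ellipse semi-major axis a_t = (r₁ + r₂)/2 = (4120 + 24200)/2 = 14160 km.
The half-period of the transfer ellipse is t = π√(a_t³/μ) = 25580 s.
Target angular speed ω₂ = √(μ/r₂³) = 5.497×10^-5 rad/s.
Angle swept by the target during transfer: ω₂·t = 1.406 rad = 80.56°.
Arrival is 180° from departure on the ellipse, so φ = 180° − 80.56° = 99.4°.

φ = 99.4°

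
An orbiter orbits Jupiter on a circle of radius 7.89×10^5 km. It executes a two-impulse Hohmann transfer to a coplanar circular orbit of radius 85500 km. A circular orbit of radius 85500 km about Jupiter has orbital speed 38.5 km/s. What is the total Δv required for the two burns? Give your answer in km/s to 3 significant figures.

Δv = 20.3 km/s

From the circular-orbit relation v² = μ/r at r = 85500 km: μ = v²r = (38.5)² × 85500 = 1.26732×10^8 km³/s².
The Hohmann ellipse has a_t = (r₁ + r₂)/2 = 4.3725×10^5 km.
Circular speed at r₁: v₁ = √(μ/r₁) = √(1.26732×10^8/7.890×10^5) = 12.6738 km/s.
Transfer-orbit speed at r₁ (vis-viva): v_a = √[μ(2/r₁ − 1/a_t)] = 5.60433 km/s.
First burn Δv₁ = |v_a − v₁| = 7.069 km/s.
Circular speed at r₂: v₂ = √(μ/r₂) = 38.50 km/s.
Transfer-orbit speed at r₂: v_p = √[μ(2/r₂ − 1/a_t)] = 51.72 km/s.
Second burn Δv₂ = |v₂ − v_p| = 13.22 km/s.
Δv = Δv₁ + Δv₂ = 7.069 + 13.22 = 20.29 km/s.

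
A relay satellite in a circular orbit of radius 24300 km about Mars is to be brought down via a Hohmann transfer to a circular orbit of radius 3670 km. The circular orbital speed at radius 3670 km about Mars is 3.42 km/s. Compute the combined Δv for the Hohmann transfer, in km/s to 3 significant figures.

Δv = 1.74 km/s

From the circular-orbit relation v² = μ/r at r = 3670 km: μ = v²r = (3.42)² × 3670 = 42925.8 km³/s².
The Hohmann ellipse has a_t = (r₁ + r₂)/2 = 13985 km.
At r₁ the circular-orbit speed is v₁ = √(μ/r₁) = 1.3291 km/s.
Transfer-orbit speed at r₁ (vis-viva equation): v_a = √[μ(2/r₁ − 1/a_t)] = 0.68086 km/s.
First burn Δv₁ = |v_a − v₁| = 0.6482 km/s.
At r₂, v₂ = √(μ/r₂) = 3.420 km/s.
Transfer-orbit speed at r₂: v_p = √[μ(2/r₂ − 1/a_t)] = 4.508 km/s.
Second burn Δv₂ = |v₂ − v_p| = 1.088 km/s.
Δv = Δv₁ + Δv₂ = 0.6482 + 1.088 = 1.736 km/s.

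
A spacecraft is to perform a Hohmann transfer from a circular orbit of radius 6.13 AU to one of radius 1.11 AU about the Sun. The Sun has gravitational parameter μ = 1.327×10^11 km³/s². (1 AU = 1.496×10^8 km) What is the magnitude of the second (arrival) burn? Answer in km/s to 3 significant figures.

In km: r₁ = 6.13 × 1.496×10^8 = 9.17048×10^8 km; r₂ = 1.11 × 1.496×10^8 = 1.66056×10^8 km.
Semi-major axis of the transfer orbit: a_t = (9.17048×10^8 + 1.66056×10^8)/2 = 5.41552×10^8 km.
Circular speed at r = 1.66056×10^8 km: v_c = √(μ/r) = 28.269 km/s.
Transfer-orbit speed at the same r (vis-viva, a = a_t): v_t = √[μ(2/r − 1/a_t)] = 36.786 km/s.
Δv₂ = |v_t − v_c| = |36.786 − 28.269| = 8.517 km/s.

Δv₂ = 8.52 km/s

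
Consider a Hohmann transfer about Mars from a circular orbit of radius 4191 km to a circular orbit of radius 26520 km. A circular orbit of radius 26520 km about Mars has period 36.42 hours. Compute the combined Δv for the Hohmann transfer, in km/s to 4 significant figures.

Δv = 1.611 km/s

From Kepler's third law T² = 4π²r³/μ at r = 26520 km, T = 36.42 hours = 36.42 × 3600 s = 1.31112×10^5 s: μ = 4π²r³/T² = 42834.7 km³/s².
The Hohmann ellipse has a_t = (r₁ + r₂)/2 = 15355.5 km.
Circular speed at r₁: v₁ = √(μ/r₁) = √(42834.7/4191) = 3.197 km/s.
On the transfer ellipse at r₁, vis-viva gives v_p = √[μ(2/r₁ − 1/a_t)] = 4.201 km/s.
First burn Δv₁ = |v_p − v₁| = 1.004 km/s.
Circular speed at r₂: v₂ = √(μ/r₂) = 1.27090 km/s.
Transfer-orbit speed at r₂: v_a = √[μ(2/r₂ − 1/a_t)] = 0.663954 km/s.
Second burn Δv₂ = |v₂ − v_a| = 0.6069 km/s.
Δv = Δv₁ + Δv₂ = 1.004 + 0.6069 = 1.611 km/s.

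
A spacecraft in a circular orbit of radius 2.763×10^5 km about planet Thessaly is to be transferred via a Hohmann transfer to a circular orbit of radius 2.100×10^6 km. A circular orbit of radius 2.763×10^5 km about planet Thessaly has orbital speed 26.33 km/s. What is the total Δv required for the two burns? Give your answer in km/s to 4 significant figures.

Δv = 13.62 km/s

From the circular-orbit relation v² = μ/r at r = 2.763×10^5 km: μ = v²r = (26.33)² × 2.763×10^5 = 1.91550×10^8 km³/s².
Transfer-ellipse semi-major axis a_t = (r₁ + r₂)/2 = (2.763×10^5 + 2.100×10^6)/2 = 1.18815×10^6 km.
Circular speed at r₁: v₁ = √(μ/r₁) = √(1.91550×10^8/2.763×10^5) = 26.330 km/s.
Transfer-orbit speed at r₁ (vis-viva): v_p = √[μ(2/r₁ − 1/a_t)] = 35.005 km/s.
First burn Δv₁ = |v_p − v₁| = 8.675 km/s.
At r₂, v₂ = √(μ/r₂) = 9.551 km/s.
Transfer-orbit speed at r₂: v_a = √[μ(2/r₂ − 1/a_t)] = 4.606 km/s.
Second burn Δv₂ = |v₂ − v_a| = 4.945 km/s.
Total Δv = Δv₁ + Δv₂ = 13.62 km/s.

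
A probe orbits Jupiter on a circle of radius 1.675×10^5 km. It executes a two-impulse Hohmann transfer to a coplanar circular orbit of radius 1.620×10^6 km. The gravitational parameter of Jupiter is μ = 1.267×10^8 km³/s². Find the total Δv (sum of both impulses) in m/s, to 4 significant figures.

Semi-major axis of the transfer orbit: a_t = (1.675×10^5 + 1.620×10^6)/2 = 8.9375×10^5 km.
Circular speed at r₁: v₁ = √(μ/r₁) = √(1.267×10^8/1.675×10^5) = 27.503 km/s.
On the transfer ellipse at r₁, v² = μ(2/r − 1/a) gives v_p = √[μ(2/r₁ − 1/a_t)] = 37.028 km/s.
First burn Δv₁ = |v_p − v₁| = 9.525 km/s.
At r₂, v₂ = √(μ/r₂) = 8.844 km/s.
Transfer-orbit speed at r₂: v_a = √[μ(2/r₂ − 1/a_t)] = 3.829 km/s.
Second burn Δv₂ = |v₂ − v_a| = 5.015 km/s.
Δv = Δv₁ + Δv₂ = 9.525 + 5.015 = 14.54 km/s.

Δv = 14540 m/s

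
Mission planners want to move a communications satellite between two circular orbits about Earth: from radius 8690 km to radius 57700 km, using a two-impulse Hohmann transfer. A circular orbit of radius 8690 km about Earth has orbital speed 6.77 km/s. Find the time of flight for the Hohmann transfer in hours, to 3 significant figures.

t = 8.36 hours

From the circular-orbit relation v² = μ/r at r = 8690 km: μ = v²r = (6.77)² × 8690 = 3.98288×10^5 km³/s².
Semi-major axis of the transfer orbit: a_t = (8690 + 57700)/2 = 33195 km.
Transfer time t = π√(a_t³/μ) = π√((33195)³ / 3.98288×10^5) = 30110 s.
Converting: 30110 s ÷ 3600 s/hour = 8.36 hours.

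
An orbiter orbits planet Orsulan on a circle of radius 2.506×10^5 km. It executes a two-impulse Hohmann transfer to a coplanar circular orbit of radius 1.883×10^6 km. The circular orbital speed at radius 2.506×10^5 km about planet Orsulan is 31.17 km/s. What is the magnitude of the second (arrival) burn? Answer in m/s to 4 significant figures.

Δv₂ = 5860 m/s

From the circular-orbit relation v² = μ/r at r = 2.506×10^5 km: μ = v²r = (31.17)² × 2.506×10^5 = 2.43475×10^8 km³/s².
Semi-major axis of the transfer orbit: a_t = (2.506×10^5 + 1.883×10^6)/2 = 1.0668×10^6 km.
On the circular orbit at r = 1.883×10^6 km, v_c = √(μ/r) = 11.371 km/s.
Transfer-orbit speed at the same r (vis-viva, a = a_t): v_t = √[μ(2/r − 1/a_t)] = 5.5113 km/s.
Δv₂ = |v_t − v_c| = |5.5113 − 11.371| = 5.860 km/s.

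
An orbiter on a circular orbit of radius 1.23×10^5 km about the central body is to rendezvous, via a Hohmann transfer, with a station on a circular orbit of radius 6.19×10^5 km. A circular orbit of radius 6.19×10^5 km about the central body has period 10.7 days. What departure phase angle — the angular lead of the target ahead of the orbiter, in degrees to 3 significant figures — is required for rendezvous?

From Kepler's third law T² = 4π²r³/μ at r = 6.19×10^5 km, T = 10.7 days = 10.7 × 86400 s = 9.2448×10^5 s: μ = 4π²r³/T² = 1.09556×10^7 km³/s².
Transfer-ellipse semi-major axis a_t = (r₁ + r₂)/2 = (1.230×10^5 + 6.190×10^5)/2 = 3.710×10^5 km.
The half-period of the transfer ellipse is t = π√(a_t³/μ) = 2.145×10^5 s.
Target angular speed ω₂ = √(μ/r₂³) = 6.796×10^-6 rad/s.
Angle swept by the target during transfer: ω₂·t = 1.4577 rad = 83.52°.
The orbiter traverses 180° on the transfer ellipse, so the target must lead by 180° − 83.52° = 96.5°.

φ = 96.5°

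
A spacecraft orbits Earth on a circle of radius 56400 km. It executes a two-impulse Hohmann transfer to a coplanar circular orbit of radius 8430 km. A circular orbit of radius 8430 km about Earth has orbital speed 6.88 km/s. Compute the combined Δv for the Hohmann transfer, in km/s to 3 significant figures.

Δv = 3.50 km/s

From the circular-orbit relation v² = μ/r at r = 8430 km: μ = v²r = (6.88)² × 8430 = 3.99029×10^5 km³/s².
The Hohmann ellipse has a_t = (r₁ + r₂)/2 = 32415 km.
Circular speed at r₁: v₁ = √(μ/r₁) = √(3.99029×10^5/56400) = 2.65988 km/s.
Transfer-orbit speed at r₁ (vis-viva): v_a = √[μ(2/r₁ − 1/a_t)] = 1.35645 km/s.
First burn Δv₁ = |v_a − v₁| = 1.3034 km/s.
Circular speed at r₂: v₂ = √(μ/r₂) = 6.8800 km/s.
Transfer-orbit speed at r₂: v_p = √[μ(2/r₂ − 1/a_t)] = 9.0752 km/s.
Second burn Δv₂ = |v₂ − v_p| = 2.1952 km/s.
Δv = Δv₁ + Δv₂ = 1.3034 + 2.1952 = 3.499 km/s.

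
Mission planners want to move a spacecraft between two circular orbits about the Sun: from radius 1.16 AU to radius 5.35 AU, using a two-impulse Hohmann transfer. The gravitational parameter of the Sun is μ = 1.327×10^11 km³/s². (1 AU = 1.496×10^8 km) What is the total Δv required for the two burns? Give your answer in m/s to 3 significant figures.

In km: r₁ = 1.16 × 1.496×10^8 = 1.73536×10^8 km; r₂ = 5.35 × 1.496×10^8 = 8.0036×10^8 km.
Transfer-ellipse semi-major axis a_t = (r₁ + r₂)/2 = (1.73536×10^8 + 8.0036×10^8)/2 = 4.86948×10^8 km.
At r₁ the circular-orbit speed is v₁ = √(μ/r₁) = 27.653 km/s.
On the transfer ellipse at r₁, vis-viva gives v_p = √[μ(2/r₁ − 1/a_t)] = 35.452 km/s.
First burn Δv₁ = |v_p − v₁| = 7.799 km/s.
At r₂, v₂ = √(μ/r₂) = 12.8764 km/s.
Transfer-orbit speed at r₂: v_a = √[μ(2/r₂ − 1/a_t)] = 7.68681 km/s.
Second burn Δv₂ = |v₂ − v_a| = 5.190 km/s.
Total Δv = Δv₁ + Δv₂ = 12.99 km/s.

Δv = 13000 m/s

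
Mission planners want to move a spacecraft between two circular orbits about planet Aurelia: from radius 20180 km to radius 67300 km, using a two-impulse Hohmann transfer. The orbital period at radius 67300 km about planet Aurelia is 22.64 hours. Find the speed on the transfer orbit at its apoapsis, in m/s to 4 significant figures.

From Kepler's third law T² = 4π²r³/μ at r = 67300 km, T = 22.64 hours = 22.64 × 3600 s = 81504 s: μ = 4π²r³/T² = 1.81154×10^6 km³/s².
The Hohmann ellipse has a_t = (r₁ + r₂)/2 = 43740 km.
The apoapsis of the transfer ellipse is at r = 67300 km.
Vis-viva: v = √[μ(2/r − 1/a_t)] = √[1.81154×10^6 × (2/67300 − 1/43740)] = 3.524 km/s.

v = 3524 m/s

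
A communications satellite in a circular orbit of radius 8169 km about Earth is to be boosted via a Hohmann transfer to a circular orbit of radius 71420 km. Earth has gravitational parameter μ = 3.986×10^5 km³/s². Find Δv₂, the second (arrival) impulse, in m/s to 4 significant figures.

The Hohmann ellipse has a_t = (r₁ + r₂)/2 = 39794.5 km.
Circular speed at r = 71420 km: v_c = √(μ/r) = 2.362 km/s.
Transfer-orbit speed at the same r (vis-viva, a = a_t): v_t = √[μ(2/r − 1/a_t)] = 1.070 km/s.
Δv₂ = |v_t − v_c| = |1.070 − 2.362| = 1.292 km/s.

Δv₂ = 1292 m/s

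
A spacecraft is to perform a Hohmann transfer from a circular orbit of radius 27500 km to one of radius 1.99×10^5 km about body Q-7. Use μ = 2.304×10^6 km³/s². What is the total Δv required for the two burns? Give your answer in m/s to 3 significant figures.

Transfer-ellipse semi-major axis a_t = (r₁ + r₂)/2 = (27500 + 1.990×10^5)/2 = 1.1325×10^5 km.
At r₁ the circular-orbit speed is v₁ = √(μ/r₁) = 9.1532 km/s.
Transfer-orbit speed at r₁ (v² = μ(2/r − 1/a)): v_p = √[μ(2/r₁ − 1/a_t)] = 12.133 km/s.
First burn Δv₁ = |v_p − v₁| = 2.980 km/s.
At r₂, v₂ = √(μ/r₂) = 3.403 km/s.
Transfer-orbit speed at r₂: v_a = √[μ(2/r₂ − 1/a_t)] = 1.677 km/s.
Second burn Δv₂ = |v₂ − v_a| = 1.726 km/s.
Total Δv = Δv₁ + Δv₂ = 4.706 km/s.

Δv = 4710 m/s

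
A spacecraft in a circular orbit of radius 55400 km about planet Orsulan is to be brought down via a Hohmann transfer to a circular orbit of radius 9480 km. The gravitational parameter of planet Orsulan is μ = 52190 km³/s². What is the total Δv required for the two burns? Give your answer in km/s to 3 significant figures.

Semi-major axis of the transfer orbit: a_t = (55400 + 9480)/2 = 32440 km.
Circular speed at r₁: v₁ = √(μ/r₁) = √(52190/55400) = 0.9706 km/s.
Transfer-orbit speed at r₁ (v² = μ(2/r − 1/a)): v_a = √[μ(2/r₁ − 1/a_t)] = 0.5247 km/s.
First burn Δv₁ = |v_a − v₁| = 0.4459 km/s.
At r₂, v₂ = √(μ/r₂) = 2.3463 km/s.
Transfer-orbit speed at r₂: v_p = √[μ(2/r₂ − 1/a_t)] = 3.0662 km/s.
Second burn Δv₂ = |v₂ − v_p| = 0.7199 km/s.
Δv = Δv₁ + Δv₂ = 0.4459 + 0.7199 = 1.166 km/s.

Δv = 1.17 km/s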